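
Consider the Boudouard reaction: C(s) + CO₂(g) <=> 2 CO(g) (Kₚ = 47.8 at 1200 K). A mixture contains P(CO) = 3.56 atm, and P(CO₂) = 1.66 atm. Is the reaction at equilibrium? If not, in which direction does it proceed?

(C is a pure solid — omitted from Qₚ.)
Qₚ = P(CO)² / P(CO₂) = (3.56)² / (1.66) = 7.63
Qₚ = 7.63 < Kₚ = 47.8, so the forward reaction proceeds.

in the forward direction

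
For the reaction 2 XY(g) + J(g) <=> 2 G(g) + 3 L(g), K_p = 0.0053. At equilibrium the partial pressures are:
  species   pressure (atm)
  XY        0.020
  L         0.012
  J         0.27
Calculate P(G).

At equilibrium, K_p = P(G)²·P(L)³ / (P(XY)²·P(J)) = 0.0053.
(P(G))²·(0.012)³ / ((0.020)²·(0.27)) = 0.0053
P(G)² = 0.331 ⇒ P(G) = 0.58 atm

P(G) = 0.58 atm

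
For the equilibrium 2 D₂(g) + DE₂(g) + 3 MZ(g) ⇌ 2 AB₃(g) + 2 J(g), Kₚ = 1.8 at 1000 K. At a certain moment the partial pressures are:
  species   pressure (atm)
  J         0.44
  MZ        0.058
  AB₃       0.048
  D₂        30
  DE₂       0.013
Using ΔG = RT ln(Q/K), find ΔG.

ΔG = -18.5 kJ/mol

Qₚ = P(AB₃)²·P(J)² / (P(D₂)²·P(DE₂)·P(MZ)³) = (0.048)²·(0.44)² / ((30)²·(0.013)·(0.058)³) = 0.195
ΔG = RT ln(Qₚ/Kₚ) = (8.314 J mol⁻¹ K⁻¹)(1000 K) × ln(0.195/1.8)
   = (8.314 kJ/mol)(-2.223) = -18.5 kJ/mol
ΔG < 0, so the forward reaction is spontaneous (proceeds forward).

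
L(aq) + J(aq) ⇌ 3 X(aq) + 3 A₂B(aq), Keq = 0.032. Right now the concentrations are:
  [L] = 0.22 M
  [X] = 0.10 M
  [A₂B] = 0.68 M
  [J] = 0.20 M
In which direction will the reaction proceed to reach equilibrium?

Q = [X]³·[A₂B]³ / ([L]·[J]) = (0.10)³·(0.68)³ / ((0.22)·(0.20)) = 0.0071
Q = 0.0071 < Keq = 0.032, so the forward reaction proceeds.

in the forward direction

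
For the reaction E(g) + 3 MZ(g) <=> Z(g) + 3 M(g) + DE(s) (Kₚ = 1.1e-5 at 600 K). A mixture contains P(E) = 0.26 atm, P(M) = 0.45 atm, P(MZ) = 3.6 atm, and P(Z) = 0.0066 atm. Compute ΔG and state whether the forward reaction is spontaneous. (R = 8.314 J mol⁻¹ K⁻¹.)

ΔG = 7.51 kJ/mol; the forward reaction is non-spontaneous

(DE is a pure solid — omitted from Qₚ.)
Qₚ = P(Z)·P(M)³ / (P(E)·P(MZ)³) = (0.0066)·(0.45)³ / ((0.26)·(3.6)³) = 4.96e-5
ΔG = RT ln(Qₚ/Kₚ) = (8.314 J mol⁻¹ K⁻¹)(600 K) × ln(4.96e-5/1.1e-5)
   = (4.988 kJ/mol)(1.506) = 7.51 kJ/mol
ΔG > 0, so the forward reaction is non-spontaneous (proceeds in reverse).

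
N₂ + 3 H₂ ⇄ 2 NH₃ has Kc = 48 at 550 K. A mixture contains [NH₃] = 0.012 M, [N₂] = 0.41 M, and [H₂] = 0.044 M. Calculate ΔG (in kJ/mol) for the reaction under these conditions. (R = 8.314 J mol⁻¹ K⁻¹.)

ΔG = -11.2 kJ/mol

Qc = [NH₃]² / ([N₂]·[H₂]³) = (0.012)² / ((0.41)·(0.044)³) = 4.12
ΔG = RT ln(Qc/Kc) = (8.314 J mol⁻¹ K⁻¹)(550 K) × ln(4.12/48)
   = (4.573 kJ/mol)(-2.455) = -11.2 kJ/mol
ΔG < 0, so the forward reaction is spontaneous (proceeds forward).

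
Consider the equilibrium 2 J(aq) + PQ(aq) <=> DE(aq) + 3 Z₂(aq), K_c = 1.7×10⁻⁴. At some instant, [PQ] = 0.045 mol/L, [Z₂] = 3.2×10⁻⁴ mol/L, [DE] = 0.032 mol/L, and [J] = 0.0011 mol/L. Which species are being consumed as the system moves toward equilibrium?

J, PQ (reactants)

Q_c = [DE]·[Z₂]³ / ([J]²·[PQ]) = (0.032)·(3.2×10⁻⁴)³ / ((0.0011)²·(0.045)) = 1.9×10⁻⁵
Q_c = 1.9×10⁻⁵ < K_c = 1.7×10⁻⁴: net forward reaction.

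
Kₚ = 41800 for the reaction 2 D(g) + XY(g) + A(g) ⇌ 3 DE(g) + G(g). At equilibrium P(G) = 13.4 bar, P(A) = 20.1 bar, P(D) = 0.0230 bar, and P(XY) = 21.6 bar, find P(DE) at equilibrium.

At equilibrium, Kₚ = P(DE)³·P(G) / (P(D)²·P(XY)·P(A)) = 41800.
(P(DE))³·(13.4) / ((0.0230)²·(21.6)·(20.1)) = 41800
P(DE)³ = 716 ⇒ P(DE) = 8.95 bar

P(DE) = 8.95 bar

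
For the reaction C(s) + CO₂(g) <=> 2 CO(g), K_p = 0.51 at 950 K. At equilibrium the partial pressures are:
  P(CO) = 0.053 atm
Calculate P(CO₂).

P(CO₂) = 0.0055 atm

(C is a pure solid — omitted from K_p.)
At equilibrium, K_p = P(CO)² / P(CO₂) = 0.51.
(0.053)² / (P(CO₂)) = 0.51
P(CO₂) = 0.00551 = 0.0055 atm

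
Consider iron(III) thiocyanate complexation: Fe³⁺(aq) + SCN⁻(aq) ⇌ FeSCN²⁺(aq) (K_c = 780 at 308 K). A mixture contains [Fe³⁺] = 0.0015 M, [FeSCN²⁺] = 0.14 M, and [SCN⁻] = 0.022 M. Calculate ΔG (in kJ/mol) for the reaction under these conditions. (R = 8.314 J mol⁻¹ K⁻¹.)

ΔG = 4.34 kJ/mol

Q_c = [FeSCN²⁺] / ([Fe³⁺]·[SCN⁻]) = (0.14) / ((0.0015)·(0.022)) = 4240
ΔG = RT ln(Q_c/K_c) = (8.314 J mol⁻¹ K⁻¹)(308 K) × ln(4240/780)
   = (2.561 kJ/mol)(1.693) = 4.34 kJ/mol
ΔG > 0, so the forward reaction is non-spontaneous (proceeds in reverse).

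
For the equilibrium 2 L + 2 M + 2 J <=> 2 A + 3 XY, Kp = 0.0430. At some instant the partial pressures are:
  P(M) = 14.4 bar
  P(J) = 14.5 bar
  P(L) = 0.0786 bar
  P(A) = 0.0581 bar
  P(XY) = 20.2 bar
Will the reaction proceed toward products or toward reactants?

in the reverse direction

Qp = P(A)²·P(XY)³ / (P(L)²·P(M)²·P(J)²) = (0.0581)²·(20.2)³ / ((0.0786)²·(14.4)²·(14.5)²) = 0.103
Qp = 0.103 > Kp = 0.0430, so the reverse reaction proceeds.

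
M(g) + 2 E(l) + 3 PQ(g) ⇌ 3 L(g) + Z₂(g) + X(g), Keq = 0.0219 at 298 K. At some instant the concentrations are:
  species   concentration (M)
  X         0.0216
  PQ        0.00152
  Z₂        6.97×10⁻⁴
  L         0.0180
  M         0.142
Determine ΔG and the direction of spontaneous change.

(E is a pure liquid — omitted from Q.)
Q = [L]³·[Z₂]·[X] / ([M]·[PQ]³) = (0.0180)³·(6.97×10⁻⁴)·(0.0216) / ((0.142)·(0.00152)³) = 0.176
ΔG = RT ln(Q/Keq) = (8.314 J mol⁻¹ K⁻¹)(298 K) × ln(0.176/0.0219)
   = (2.478 kJ/mol)(2.084) = 5.16 kJ/mol
ΔG > 0, so the forward reaction is non-spontaneous (proceeds in reverse).

ΔG = 5.16 kJ/mol; the forward reaction is non-spontaneous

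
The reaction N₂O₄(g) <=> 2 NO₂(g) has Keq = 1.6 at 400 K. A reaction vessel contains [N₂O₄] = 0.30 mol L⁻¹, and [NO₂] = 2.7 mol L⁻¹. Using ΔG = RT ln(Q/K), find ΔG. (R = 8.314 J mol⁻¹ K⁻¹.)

ΔG = 9.05 kJ/mol

Q = [NO₂]² / [N₂O₄] = (2.7)² / (0.30) = 24.3
ΔG = RT ln(Q/Keq) = (8.314 J mol⁻¹ K⁻¹)(400 K) × ln(24.3/1.6)
   = (3.326 kJ/mol)(2.720) = 9.05 kJ/mol
ΔG > 0, so the forward reaction is non-spontaneous (proceeds in reverse).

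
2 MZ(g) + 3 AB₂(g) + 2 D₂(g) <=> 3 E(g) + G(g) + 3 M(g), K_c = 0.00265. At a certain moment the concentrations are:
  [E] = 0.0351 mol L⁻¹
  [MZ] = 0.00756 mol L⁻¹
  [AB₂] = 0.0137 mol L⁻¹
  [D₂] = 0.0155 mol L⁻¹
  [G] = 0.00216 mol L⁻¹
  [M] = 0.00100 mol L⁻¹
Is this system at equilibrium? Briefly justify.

yes, at equilibrium

Q_c = [E]³·[G]·[M]³ / ([MZ]²·[AB₂]³·[D₂]²) = (0.0351)³·(0.00216)·(0.00100)³ / ((0.00756)²·(0.0137)³·(0.0155)²) = 0.00265
Q_c = 0.00265 = K_c; the system is at equilibrium.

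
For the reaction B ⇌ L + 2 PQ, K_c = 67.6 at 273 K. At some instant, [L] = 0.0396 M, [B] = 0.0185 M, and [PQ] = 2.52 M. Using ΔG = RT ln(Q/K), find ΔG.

ΔG = -3.64 kJ/mol

Q_c = [L]·[PQ]² / [B] = (0.0396)·(2.52)² / (0.0185) = 13.6
ΔG = RT ln(Q_c/K_c) = (8.314 J mol⁻¹ K⁻¹)(273 K) × ln(13.6/67.6)
   = (2.270 kJ/mol)(-1.604) = -3.64 kJ/mol
ΔG < 0, so the forward reaction is spontaneous (proceeds forward).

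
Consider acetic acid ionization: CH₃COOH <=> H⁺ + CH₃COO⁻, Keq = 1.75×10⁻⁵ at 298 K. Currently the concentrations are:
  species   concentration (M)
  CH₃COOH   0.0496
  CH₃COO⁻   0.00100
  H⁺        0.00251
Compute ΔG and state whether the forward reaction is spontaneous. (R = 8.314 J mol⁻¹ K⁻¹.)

ΔG = 2.63 kJ/mol; the forward reaction is non-spontaneous

Q = [H⁺]·[CH₃COO⁻] / [CH₃COOH] = (0.00251)·(0.00100) / (0.0496) = 5.06×10⁻⁵
ΔG = RT ln(Q/Keq) = (8.314 J mol⁻¹ K⁻¹)(298 K) × ln(5.06×10⁻⁵/1.75×10⁻⁵)
   = (2.478 kJ/mol)(1.062) = 2.63 kJ/mol
ΔG > 0, so the forward reaction is non-spontaneous (proceeds in reverse).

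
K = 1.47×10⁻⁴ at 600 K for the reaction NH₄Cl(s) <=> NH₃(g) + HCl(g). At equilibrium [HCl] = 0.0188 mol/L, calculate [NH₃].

(NH₄Cl is a pure solid — omitted from K.)
At equilibrium, K = [NH₃]·[HCl] = 1.47×10⁻⁴.
([NH₃])·(0.0188) = 1.47×10⁻⁴
[NH₃] = 0.00782 mol/L

[NH₃] = 0.00782 mol/L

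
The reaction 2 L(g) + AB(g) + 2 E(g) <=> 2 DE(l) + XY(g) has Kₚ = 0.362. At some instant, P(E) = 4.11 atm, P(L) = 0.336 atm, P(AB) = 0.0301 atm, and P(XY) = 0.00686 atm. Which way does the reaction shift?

(DE is a pure liquid — omitted from Qₚ.)
Qₚ = P(XY) / (P(L)²·P(AB)·P(E)²) = (0.00686) / ((0.336)²·(0.0301)·(4.11)²) = 0.120
Qₚ = 0.120 < Kₚ = 0.362, so the forward reaction proceeds.

forward (toward products)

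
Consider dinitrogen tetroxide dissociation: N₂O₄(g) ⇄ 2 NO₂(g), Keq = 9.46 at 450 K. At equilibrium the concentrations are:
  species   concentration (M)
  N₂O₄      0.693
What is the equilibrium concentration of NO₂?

At equilibrium, Keq = [NO₂]² / [N₂O₄] = 9.46.
([NO₂])² / (0.693) = 9.46
[NO₂]² = 6.56 ⇒ [NO₂] = 2.56 M

[NO₂] = 2.56 M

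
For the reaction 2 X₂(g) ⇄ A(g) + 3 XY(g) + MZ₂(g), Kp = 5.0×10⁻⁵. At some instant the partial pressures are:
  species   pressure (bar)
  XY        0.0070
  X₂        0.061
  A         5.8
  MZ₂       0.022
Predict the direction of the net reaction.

in the forward direction

Qp = P(A)·P(XY)³·P(MZ₂) / P(X₂)² = (5.8)·(0.0070)³·(0.022) / (0.061)² = 1.2×10⁻⁵
Qp = 1.2×10⁻⁵ < Kp = 5.0×10⁻⁵, so the forward reaction proceeds.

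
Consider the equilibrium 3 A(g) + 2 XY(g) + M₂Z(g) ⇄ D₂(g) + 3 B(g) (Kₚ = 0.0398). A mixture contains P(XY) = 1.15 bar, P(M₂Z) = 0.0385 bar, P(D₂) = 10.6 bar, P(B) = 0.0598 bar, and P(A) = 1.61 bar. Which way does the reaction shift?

Qₚ = P(D₂)·P(B)³ / (P(A)³·P(XY)²·P(M₂Z)) = (10.6)·(0.0598)³ / ((1.61)³·(1.15)²·(0.0385)) = 0.0107
Qₚ = 0.0107 < Kₚ = 0.0398, so the forward reaction proceeds.

forward (toward products)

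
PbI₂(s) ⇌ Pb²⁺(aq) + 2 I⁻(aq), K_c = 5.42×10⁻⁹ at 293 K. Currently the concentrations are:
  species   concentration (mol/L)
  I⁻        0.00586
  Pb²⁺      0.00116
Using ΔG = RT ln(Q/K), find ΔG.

ΔG = 4.86 kJ/mol

(PbI₂ is a pure solid — omitted from Q_c.)
Q_c = [Pb²⁺]·[I⁻]² = (0.00116)·(0.00586)² = 3.98×10⁻⁸
ΔG = RT ln(Q_c/K_c) = (8.314 J mol⁻¹ K⁻¹)(293 K) × ln(3.98×10⁻⁸/5.42×10⁻⁹)
   = (2.436 kJ/mol)(1.994) = 4.86 kJ/mol
ΔG > 0, so the forward reaction is non-spontaneous (proceeds in reverse).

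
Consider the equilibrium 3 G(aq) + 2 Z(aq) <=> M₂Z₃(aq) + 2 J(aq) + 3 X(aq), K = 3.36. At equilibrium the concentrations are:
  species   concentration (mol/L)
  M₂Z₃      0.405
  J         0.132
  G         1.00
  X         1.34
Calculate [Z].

[Z] = 0.0711 mol/L

At equilibrium, K = [M₂Z₃]·[J]²·[X]³ / ([G]³·[Z]²) = 3.36.
(0.405)·(0.132)²·(1.34)³ / ((1.00)³·([Z])²) = 3.36
[Z]² = 0.00505 ⇒ [Z] = 0.0711 mol/L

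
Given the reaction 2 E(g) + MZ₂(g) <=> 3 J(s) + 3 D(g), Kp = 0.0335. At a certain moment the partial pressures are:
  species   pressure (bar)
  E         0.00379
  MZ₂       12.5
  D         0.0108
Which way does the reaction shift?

forward (toward products)

(J is a pure solid — omitted from Qp.)
Qp = P(D)³ / (P(E)²·P(MZ₂)) = (0.0108)³ / ((0.00379)²·(12.5)) = 0.00702
Qp = 0.00702 < Kp = 0.0335, so the forward reaction proceeds.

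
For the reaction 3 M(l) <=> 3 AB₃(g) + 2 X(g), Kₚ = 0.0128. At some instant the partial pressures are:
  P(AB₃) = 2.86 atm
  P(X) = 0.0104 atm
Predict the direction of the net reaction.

(M is a pure liquid — omitted from Qₚ.)
Qₚ = P(AB₃)³·P(X)² = (2.86)³·(0.0104)² = 0.00253
Qₚ = 0.00253 < Kₚ = 0.0128, so the forward reaction proceeds.

toward products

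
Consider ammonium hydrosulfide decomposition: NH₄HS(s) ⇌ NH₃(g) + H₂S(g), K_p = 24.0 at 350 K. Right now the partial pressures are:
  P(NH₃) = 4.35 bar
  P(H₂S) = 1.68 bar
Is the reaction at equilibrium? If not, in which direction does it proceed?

to the right

(NH₄HS is a pure solid — omitted from Q_p.)
Q_p = P(NH₃)·P(H₂S) = (4.35)·(1.68) = 7.31
Q_p = 7.31 < K_p = 24.0, so the forward reaction proceeds.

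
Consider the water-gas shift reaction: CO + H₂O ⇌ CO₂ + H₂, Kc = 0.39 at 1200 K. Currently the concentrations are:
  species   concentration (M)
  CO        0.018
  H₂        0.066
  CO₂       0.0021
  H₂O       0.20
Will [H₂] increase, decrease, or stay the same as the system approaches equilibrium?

Qc = [CO₂]·[H₂] / ([CO]·[H₂O]) = (0.0021)·(0.066) / ((0.018)·(0.20)) = 0.039
Qc = 0.039 < Kc = 0.39: net forward reaction.
H₂ is a product, so it increases.

increase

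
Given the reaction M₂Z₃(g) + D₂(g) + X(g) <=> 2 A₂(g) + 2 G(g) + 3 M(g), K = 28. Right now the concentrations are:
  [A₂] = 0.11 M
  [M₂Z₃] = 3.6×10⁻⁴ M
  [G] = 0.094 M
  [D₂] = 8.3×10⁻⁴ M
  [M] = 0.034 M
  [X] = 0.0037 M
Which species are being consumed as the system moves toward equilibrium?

M₂Z₃, D₂, X (reactants)

Q = [A₂]²·[G]²·[M]³ / ([M₂Z₃]·[D₂]·[X]) = (0.11)²·(0.094)²·(0.034)³ / ((3.6×10⁻⁴)·(8.3×10⁻⁴)·(0.0037)) = 3.8
Q = 3.8 < K = 28: net forward reaction.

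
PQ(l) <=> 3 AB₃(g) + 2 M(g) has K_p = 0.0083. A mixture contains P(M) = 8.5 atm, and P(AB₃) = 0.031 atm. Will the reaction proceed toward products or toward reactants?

(PQ is a pure liquid — omitted from Q_p.)
Q_p = P(AB₃)³·P(M)² = (0.031)³·(8.5)² = 0.0022
Q_p = 0.0022 < K_p = 0.0083, so the forward reaction proceeds.

toward products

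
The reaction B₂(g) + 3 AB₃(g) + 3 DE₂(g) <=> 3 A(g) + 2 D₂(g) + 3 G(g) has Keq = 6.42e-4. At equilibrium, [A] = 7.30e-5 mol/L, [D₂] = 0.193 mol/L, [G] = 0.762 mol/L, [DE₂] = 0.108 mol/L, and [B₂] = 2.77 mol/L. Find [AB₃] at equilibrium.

At equilibrium, Keq = [A]³·[D₂]²·[G]³ / ([B₂]·[AB₃]³·[DE₂]³) = 6.42e-4.
(7.30e-5)³·(0.193)²·(0.762)³ / ((2.77)·([AB₃])³·(0.108)³) = 6.42e-4
[AB₃]³ = 2.86e-9 ⇒ [AB₃] = 0.00142 mol/L

[AB₃] = 0.00142 mol/L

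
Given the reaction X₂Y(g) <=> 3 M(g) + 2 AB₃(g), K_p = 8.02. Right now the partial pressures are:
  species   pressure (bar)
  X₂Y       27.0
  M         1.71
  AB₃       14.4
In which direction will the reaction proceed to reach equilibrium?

in the reverse direction

Q_p = P(M)³·P(AB₃)² / P(X₂Y) = (1.71)³·(14.4)² / (27.0) = 38.4
Q_p = 38.4 > K_p = 8.02, so the reverse reaction proceeds.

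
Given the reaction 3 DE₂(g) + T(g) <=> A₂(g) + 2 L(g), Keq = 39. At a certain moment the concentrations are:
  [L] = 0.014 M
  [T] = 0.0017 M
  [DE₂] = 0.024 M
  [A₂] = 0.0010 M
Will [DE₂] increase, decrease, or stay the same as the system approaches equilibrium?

decrease

Q = [A₂]·[L]² / ([DE₂]³·[T]) = (0.0010)·(0.014)² / ((0.024)³·(0.0017)) = 8.3
Q = 8.3 < Keq = 39: net forward reaction.
DE₂ is a reactant, so it decreases.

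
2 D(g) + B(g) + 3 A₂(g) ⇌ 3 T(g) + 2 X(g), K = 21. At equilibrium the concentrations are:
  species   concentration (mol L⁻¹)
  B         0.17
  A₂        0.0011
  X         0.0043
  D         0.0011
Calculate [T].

[T] = 6.8×10⁻⁴ mol L⁻¹

At equilibrium, K = [T]³·[X]² / ([D]²·[B]·[A₂]³) = 21.
([T])³·(0.0043)² / ((0.0011)²·(0.17)·(0.0011)³) = 21
[T]³ = 3.11×10⁻¹⁰ ⇒ [T] = 6.8×10⁻⁴ mol L⁻¹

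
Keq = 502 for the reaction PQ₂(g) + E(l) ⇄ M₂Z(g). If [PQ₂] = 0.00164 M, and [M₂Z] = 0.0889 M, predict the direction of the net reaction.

(E is a pure liquid — omitted from Q.)
Q = [M₂Z] / [PQ₂] = (0.0889) / (0.00164) = 54.2
Q = 54.2 < Keq = 502, so the forward reaction proceeds.

in the forward direction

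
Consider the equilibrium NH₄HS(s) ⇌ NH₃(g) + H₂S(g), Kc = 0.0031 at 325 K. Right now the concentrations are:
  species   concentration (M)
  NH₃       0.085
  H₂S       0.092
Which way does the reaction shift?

reverse (toward reactants)

(NH₄HS is a pure solid — omitted from Qc.)
Qc = [NH₃]·[H₂S] = (0.085)·(0.092) = 0.0078
Qc = 0.0078 > Kc = 0.0031, so the reverse reaction proceeds.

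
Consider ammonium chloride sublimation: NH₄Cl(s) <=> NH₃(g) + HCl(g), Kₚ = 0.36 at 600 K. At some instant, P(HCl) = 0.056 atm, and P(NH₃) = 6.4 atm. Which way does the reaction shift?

(NH₄Cl is a pure solid — omitted from Qₚ.)
Qₚ = P(NH₃)·P(HCl) = (6.4)·(0.056) = 0.36
Qₚ = 0.36 = Kₚ, so the system is already at equilibrium.

at equilibrium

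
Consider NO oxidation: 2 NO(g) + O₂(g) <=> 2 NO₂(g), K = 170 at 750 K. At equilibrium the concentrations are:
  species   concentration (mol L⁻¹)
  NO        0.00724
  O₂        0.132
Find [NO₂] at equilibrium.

[NO₂] = 0.0343 mol L⁻¹

At equilibrium, K = [NO₂]² / ([NO]²·[O₂]) = 170.
([NO₂])² / ((0.00724)²·(0.132)) = 170
[NO₂]² = 0.00118 ⇒ [NO₂] = 0.0343 mol L⁻¹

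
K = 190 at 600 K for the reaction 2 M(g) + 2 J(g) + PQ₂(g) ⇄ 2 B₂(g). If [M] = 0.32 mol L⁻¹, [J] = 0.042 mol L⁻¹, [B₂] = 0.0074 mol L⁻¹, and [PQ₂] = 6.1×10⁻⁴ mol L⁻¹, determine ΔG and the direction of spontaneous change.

ΔG = 4.80 kJ/mol; the forward reaction is non-spontaneous

Q = [B₂]² / ([M]²·[J]²·[PQ₂]) = (0.0074)² / ((0.32)²·(0.042)²·(6.1×10⁻⁴)) = 497
ΔG = RT ln(Q/K) = (8.314 J mol⁻¹ K⁻¹)(600 K) × ln(497/190)
   = (4.988 kJ/mol)(0.9616) = 4.80 kJ/mol
ΔG > 0, so the forward reaction is non-spontaneous (proceeds in reverse).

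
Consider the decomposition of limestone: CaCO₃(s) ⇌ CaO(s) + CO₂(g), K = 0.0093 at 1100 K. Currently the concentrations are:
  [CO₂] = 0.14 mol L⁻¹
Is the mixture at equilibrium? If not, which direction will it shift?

(CaCO₃, CaO are pure solids — omitted from Q.)
Q = [CO₂] = 0.14
Q = 0.14 > K = 0.0093: net reverse reaction.

no; Q > K, reaction proceeds in reverse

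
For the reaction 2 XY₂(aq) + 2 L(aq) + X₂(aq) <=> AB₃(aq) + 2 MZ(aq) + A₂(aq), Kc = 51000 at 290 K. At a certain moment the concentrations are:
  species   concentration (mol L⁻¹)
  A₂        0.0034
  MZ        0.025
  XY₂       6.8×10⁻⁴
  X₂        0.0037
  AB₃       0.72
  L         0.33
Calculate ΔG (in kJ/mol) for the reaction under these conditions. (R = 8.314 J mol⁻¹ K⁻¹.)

ΔG = -4.40 kJ/mol

Qc = [AB₃]·[MZ]²·[A₂] / ([XY₂]²·[L]²·[X₂]) = (0.72)·(0.025)²·(0.0034) / ((6.8×10⁻⁴)²·(0.33)²·(0.0037)) = 8210
ΔG = RT ln(Qc/Kc) = (8.314 J mol⁻¹ K⁻¹)(290 K) × ln(8210/51000)
   = (2.411 kJ/mol)(-1.826) = -4.40 kJ/mol
ΔG < 0, so the forward reaction is spontaneous (proceeds forward).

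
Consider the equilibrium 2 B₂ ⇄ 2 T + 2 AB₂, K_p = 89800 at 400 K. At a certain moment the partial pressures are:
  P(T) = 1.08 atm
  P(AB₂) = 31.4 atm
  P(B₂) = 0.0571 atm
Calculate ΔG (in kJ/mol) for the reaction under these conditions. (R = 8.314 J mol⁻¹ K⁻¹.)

ΔG = 4.55 kJ/mol

Q_p = P(T)²·P(AB₂)² / P(B₂)² = (1.08)²·(31.4)² / (0.0571)² = 3.53×10⁵
ΔG = RT ln(Q_p/K_p) = (8.314 J mol⁻¹ K⁻¹)(400 K) × ln(3.53×10⁵/89800)
   = (3.326 kJ/mol)(1.369) = 4.55 kJ/mol
ΔG > 0, so the forward reaction is non-spontaneous (proceeds in reverse).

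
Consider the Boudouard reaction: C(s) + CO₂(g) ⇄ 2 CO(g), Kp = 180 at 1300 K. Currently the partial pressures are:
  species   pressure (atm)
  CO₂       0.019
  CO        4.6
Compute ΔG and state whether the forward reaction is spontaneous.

(C is a pure solid — omitted from Qp.)
Qp = P(CO)² / P(CO₂) = (4.6)² / (0.019) = 1110
ΔG = RT ln(Qp/Kp) = (8.314 J mol⁻¹ K⁻¹)(1300 K) × ln(1110/180)
   = (10.81 kJ/mol)(1.819) = 19.7 kJ/mol
ΔG > 0, so the forward reaction is non-spontaneous (proceeds in reverse).

ΔG = 19.7 kJ/mol; the forward reaction is non-spontaneous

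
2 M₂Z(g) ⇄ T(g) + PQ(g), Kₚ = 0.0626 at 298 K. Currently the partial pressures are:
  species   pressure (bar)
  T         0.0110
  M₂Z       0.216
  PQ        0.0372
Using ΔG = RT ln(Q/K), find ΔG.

ΔG = -4.87 kJ/mol

Qₚ = P(T)·P(PQ) / P(M₂Z)² = (0.0110)·(0.0372) / (0.216)² = 0.00877
ΔG = RT ln(Qₚ/Kₚ) = (8.314 J mol⁻¹ K⁻¹)(298 K) × ln(0.00877/0.0626)
   = (2.478 kJ/mol)(-1.965) = -4.87 kJ/mol
ΔG < 0, so the forward reaction is spontaneous (proceeds forward).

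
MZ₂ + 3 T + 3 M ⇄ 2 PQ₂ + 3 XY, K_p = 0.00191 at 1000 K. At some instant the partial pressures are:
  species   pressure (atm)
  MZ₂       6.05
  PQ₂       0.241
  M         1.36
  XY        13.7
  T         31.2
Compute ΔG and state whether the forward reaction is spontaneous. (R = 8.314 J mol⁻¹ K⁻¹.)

ΔG = -14.8 kJ/mol; the forward reaction is spontaneous

Q_p = P(PQ₂)²·P(XY)³ / (P(MZ₂)·P(T)³·P(M)³) = (0.241)²·(13.7)³ / ((6.05)·(31.2)³·(1.36)³) = 3.23×10⁻⁴
ΔG = RT ln(Q_p/K_p) = (8.314 J mol⁻¹ K⁻¹)(1000 K) × ln(3.23×10⁻⁴/0.00191)
   = (8.314 kJ/mol)(-1.777) = -14.8 kJ/mol
ΔG < 0, so the forward reaction is spontaneous (proceeds forward).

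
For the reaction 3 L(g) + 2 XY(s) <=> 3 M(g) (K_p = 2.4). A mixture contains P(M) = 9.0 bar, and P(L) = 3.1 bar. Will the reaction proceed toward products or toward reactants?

in the reverse direction

(XY is a pure solid — omitted from Q_p.)
Q_p = P(M)³ / P(L)³ = (9.0)³ / (3.1)³ = 24
Q_p = 24 > K_p = 2.4, so the reverse reaction proceeds.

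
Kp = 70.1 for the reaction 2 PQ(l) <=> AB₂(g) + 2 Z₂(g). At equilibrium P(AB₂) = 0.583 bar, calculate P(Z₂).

P(Z₂) = 11.0 bar

(PQ is a pure liquid — omitted from Kp.)
At equilibrium, Kp = P(AB₂)·P(Z₂)² = 70.1.
(0.583)·(P(Z₂))² = 70.1
P(Z₂)² = 120 ⇒ P(Z₂) = 11.0 bar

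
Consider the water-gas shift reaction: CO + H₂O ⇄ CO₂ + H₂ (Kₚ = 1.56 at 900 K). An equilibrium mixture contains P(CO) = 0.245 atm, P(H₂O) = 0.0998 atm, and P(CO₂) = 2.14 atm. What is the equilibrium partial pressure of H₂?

At equilibrium, Kₚ = P(CO₂)·P(H₂) / (P(CO)·P(H₂O)) = 1.56.
(2.14)·(P(H₂)) / ((0.245)·(0.0998)) = 1.56
P(H₂) = 0.0178 atm

P(H₂) = 0.0178 atm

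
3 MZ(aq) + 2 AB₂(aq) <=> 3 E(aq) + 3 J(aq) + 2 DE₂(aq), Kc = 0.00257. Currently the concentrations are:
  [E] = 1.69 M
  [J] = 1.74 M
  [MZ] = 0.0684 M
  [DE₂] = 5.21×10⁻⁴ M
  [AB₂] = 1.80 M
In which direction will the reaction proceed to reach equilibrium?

toward reactants

Qc = [E]³·[J]³·[DE₂]² / ([MZ]³·[AB₂]²) = (1.69)³·(1.74)³·(5.21×10⁻⁴)² / ((0.0684)³·(1.80)²) = 0.00666
Qc = 0.00666 > Kc = 0.00257, so the reverse reaction proceeds.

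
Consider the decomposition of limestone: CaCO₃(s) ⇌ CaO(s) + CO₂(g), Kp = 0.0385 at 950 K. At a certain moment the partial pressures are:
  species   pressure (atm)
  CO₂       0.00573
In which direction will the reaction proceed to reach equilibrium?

(CaCO₃, CaO are pure solids — omitted from Qp.)
Qp = P(CO₂) = 0.00573
Qp = 0.00573 < Kp = 0.0385, so the forward reaction proceeds.

forward (toward products)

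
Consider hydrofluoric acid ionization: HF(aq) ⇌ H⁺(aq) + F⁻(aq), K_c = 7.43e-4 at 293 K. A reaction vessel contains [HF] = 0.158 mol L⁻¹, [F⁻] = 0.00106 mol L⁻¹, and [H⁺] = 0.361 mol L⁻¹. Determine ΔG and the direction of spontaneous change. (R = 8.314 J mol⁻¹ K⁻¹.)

ΔG = 2.88 kJ/mol; the forward reaction is non-spontaneous

Q_c = [H⁺]·[F⁻] / [HF] = (0.361)·(0.00106) / (0.158) = 0.00242
ΔG = RT ln(Q_c/K_c) = (8.314 J mol⁻¹ K⁻¹)(293 K) × ln(0.00242/7.43e-4)
   = (2.436 kJ/mol)(1.181) = 2.88 kJ/mol
ΔG > 0, so the forward reaction is non-spontaneous (proceeds in reverse).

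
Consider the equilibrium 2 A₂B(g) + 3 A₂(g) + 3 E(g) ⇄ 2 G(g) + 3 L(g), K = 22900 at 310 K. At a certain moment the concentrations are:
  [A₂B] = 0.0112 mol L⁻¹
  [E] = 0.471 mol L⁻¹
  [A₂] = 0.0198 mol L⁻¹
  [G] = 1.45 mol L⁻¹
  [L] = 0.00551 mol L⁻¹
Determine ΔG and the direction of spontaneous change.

ΔG = -4.87 kJ/mol; the forward reaction is spontaneous

Q = [G]²·[L]³ / ([A₂B]²·[A₂]³·[E]³) = (1.45)²·(0.00551)³ / ((0.0112)²·(0.0198)³·(0.471)³) = 3460
ΔG = RT ln(Q/K) = (8.314 J mol⁻¹ K⁻¹)(310 K) × ln(3460/22900)
   = (2.577 kJ/mol)(-1.890) = -4.87 kJ/mol
ΔG < 0, so the forward reaction is spontaneous (proceeds forward).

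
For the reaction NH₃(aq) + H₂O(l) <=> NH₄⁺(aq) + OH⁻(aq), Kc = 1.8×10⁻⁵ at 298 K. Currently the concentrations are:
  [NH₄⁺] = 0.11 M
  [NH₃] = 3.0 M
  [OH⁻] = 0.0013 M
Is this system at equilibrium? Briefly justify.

(H₂O is a pure liquid — omitted from Qc.)
Qc = [NH₄⁺]·[OH⁻] / [NH₃] = (0.11)·(0.0013) / (3.0) = 4.8×10⁻⁵
Qc = 4.8×10⁻⁵ > Kc = 1.8×10⁻⁵: net reverse reaction.

no; Q > K, reaction proceeds in reverse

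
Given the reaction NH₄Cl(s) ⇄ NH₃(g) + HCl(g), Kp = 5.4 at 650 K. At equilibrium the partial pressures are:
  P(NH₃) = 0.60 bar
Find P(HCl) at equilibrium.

(NH₄Cl is a pure solid — omitted from Kp.)
At equilibrium, Kp = P(NH₃)·P(HCl) = 5.4.
(0.60)·(P(HCl)) = 5.4
P(HCl) = 9.00 = 9.0 bar

P(HCl) = 9.0 bar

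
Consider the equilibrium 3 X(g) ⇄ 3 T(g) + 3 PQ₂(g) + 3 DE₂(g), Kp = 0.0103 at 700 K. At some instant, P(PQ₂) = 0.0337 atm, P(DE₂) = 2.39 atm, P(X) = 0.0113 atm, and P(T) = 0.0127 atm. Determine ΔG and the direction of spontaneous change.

ΔG = -15.3 kJ/mol; the forward reaction is spontaneous

Qp = P(T)³·P(PQ₂)³·P(DE₂)³ / P(X)³ = (0.0127)³·(0.0337)³·(2.39)³ / (0.0113)³ = 7.42×10⁻⁴
ΔG = RT ln(Qp/Kp) = (8.314 J mol⁻¹ K⁻¹)(700 K) × ln(7.42×10⁻⁴/0.0103)
   = (5.820 kJ/mol)(-2.631) = -15.3 kJ/mol
ΔG < 0, so the forward reaction is spontaneous (proceeds forward).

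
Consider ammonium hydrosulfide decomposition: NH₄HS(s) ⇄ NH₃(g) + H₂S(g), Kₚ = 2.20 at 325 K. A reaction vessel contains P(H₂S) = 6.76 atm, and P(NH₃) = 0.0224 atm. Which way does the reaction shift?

toward products

(NH₄HS is a pure solid — omitted from Qₚ.)
Qₚ = P(NH₃)·P(H₂S) = (0.0224)·(6.76) = 0.151
Qₚ = 0.151 < Kₚ = 2.20, so the forward reaction proceeds.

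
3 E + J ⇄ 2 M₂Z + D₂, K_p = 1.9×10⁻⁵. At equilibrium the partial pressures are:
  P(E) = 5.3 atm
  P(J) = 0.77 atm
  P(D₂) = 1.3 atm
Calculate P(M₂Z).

At equilibrium, K_p = P(M₂Z)²·P(D₂) / (P(E)³·P(J)) = 1.9×10⁻⁵.
(P(M₂Z))²·(1.3) / ((5.3)³·(0.77)) = 1.9×10⁻⁵
P(M₂Z)² = 0.00168 ⇒ P(M₂Z) = 0.041 atm

P(M₂Z) = 0.041 atm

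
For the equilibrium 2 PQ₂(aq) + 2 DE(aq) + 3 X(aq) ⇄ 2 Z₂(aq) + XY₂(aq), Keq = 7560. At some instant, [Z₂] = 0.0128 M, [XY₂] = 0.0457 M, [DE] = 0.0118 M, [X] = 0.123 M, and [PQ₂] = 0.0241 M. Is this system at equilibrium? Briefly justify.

no; Q > K, reaction proceeds in reverse

Q = [Z₂]²·[XY₂] / ([PQ₂]²·[DE]²·[X]³) = (0.0128)²·(0.0457) / ((0.0241)²·(0.0118)²·(0.123)³) = 49800
Q = 49800 > Keq = 7560: net reverse reaction.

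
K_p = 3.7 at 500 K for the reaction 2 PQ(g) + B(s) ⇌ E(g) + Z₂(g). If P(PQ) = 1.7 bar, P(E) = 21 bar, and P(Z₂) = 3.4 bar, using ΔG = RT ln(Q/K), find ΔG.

(B is a pure solid — omitted from Q_p.)
Q_p = P(E)·P(Z₂) / P(PQ)² = (21)·(3.4) / (1.7)² = 24.7
ΔG = RT ln(Q_p/K_p) = (8.314 J mol⁻¹ K⁻¹)(500 K) × ln(24.7/3.7)
   = (4.157 kJ/mol)(1.898) = 7.89 kJ/mol
ΔG > 0, so the forward reaction is non-spontaneous (proceeds in reverse).

ΔG = 7.89 kJ/mol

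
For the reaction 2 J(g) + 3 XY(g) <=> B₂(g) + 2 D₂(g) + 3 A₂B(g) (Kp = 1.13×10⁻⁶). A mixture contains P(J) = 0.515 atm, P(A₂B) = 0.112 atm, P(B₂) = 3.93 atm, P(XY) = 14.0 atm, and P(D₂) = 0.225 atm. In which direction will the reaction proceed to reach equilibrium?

forward (toward products)

Qp = P(B₂)·P(D₂)²·P(A₂B)³ / (P(J)²·P(XY)³) = (3.93)·(0.225)²·(0.112)³ / ((0.515)²·(14.0)³) = 3.84×10⁻⁷
Qp = 3.84×10⁻⁷ < Kp = 1.13×10⁻⁶, so the forward reaction proceeds.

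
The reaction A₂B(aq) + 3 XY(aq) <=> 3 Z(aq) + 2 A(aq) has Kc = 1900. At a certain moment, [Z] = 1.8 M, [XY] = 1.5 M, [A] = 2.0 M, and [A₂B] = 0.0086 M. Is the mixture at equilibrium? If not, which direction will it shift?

Qc = [Z]³·[A]² / ([A₂B]·[XY]³) = (1.8)³·(2.0)² / ((0.0086)·(1.5)³) = 800
Qc = 800 < Kc = 1900: net forward reaction.

no; Q < K, reaction proceeds forward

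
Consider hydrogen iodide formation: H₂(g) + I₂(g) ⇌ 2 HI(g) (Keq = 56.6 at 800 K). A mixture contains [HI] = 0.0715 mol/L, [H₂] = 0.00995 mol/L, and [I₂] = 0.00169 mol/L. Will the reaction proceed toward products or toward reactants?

to the left

Q = [HI]² / ([H₂]·[I₂]) = (0.0715)² / ((0.00995)·(0.00169)) = 304
Q = 304 > Keq = 56.6, so the reverse reaction proceeds.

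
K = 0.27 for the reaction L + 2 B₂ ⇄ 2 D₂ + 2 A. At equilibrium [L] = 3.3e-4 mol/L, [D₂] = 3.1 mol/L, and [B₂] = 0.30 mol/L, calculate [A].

At equilibrium, K = [D₂]²·[A]² / ([L]·[B₂]²) = 0.27.
(3.1)²·([A])² / ((3.3e-4)·(0.30)²) = 0.27
[A]² = 8.34e-7 ⇒ [A] = 9.1e-4 mol/L

[A] = 9.1e-4 mol/L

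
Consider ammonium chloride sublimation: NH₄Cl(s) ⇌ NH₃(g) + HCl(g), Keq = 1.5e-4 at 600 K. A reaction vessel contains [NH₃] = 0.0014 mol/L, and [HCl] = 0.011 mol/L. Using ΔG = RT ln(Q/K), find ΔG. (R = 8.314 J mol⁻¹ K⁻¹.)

(NH₄Cl is a pure solid — omitted from Q.)
Q = [NH₃]·[HCl] = (0.0014)·(0.011) = 1.54e-5
ΔG = RT ln(Q/Keq) = (8.314 J mol⁻¹ K⁻¹)(600 K) × ln(1.54e-5/1.5e-4)
   = (4.988 kJ/mol)(-2.276) = -11.4 kJ/mol
ΔG < 0, so the forward reaction is spontaneous (proceeds forward).

ΔG = -11.4 kJ/mol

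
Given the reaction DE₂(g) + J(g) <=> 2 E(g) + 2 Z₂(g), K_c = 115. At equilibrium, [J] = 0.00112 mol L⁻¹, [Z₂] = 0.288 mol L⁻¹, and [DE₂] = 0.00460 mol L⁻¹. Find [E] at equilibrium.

At equilibrium, K_c = [E]²·[Z₂]² / ([DE₂]·[J]) = 115.
([E])²·(0.288)² / ((0.00460)·(0.00112)) = 115
[E]² = 0.00714 ⇒ [E] = 0.0845 mol L⁻¹

[E] = 0.0845 mol L⁻¹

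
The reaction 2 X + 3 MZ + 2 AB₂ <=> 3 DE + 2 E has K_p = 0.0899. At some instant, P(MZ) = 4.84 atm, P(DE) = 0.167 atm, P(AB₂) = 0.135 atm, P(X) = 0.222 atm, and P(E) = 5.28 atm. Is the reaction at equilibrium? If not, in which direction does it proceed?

toward reactants

Q_p = P(DE)³·P(E)² / (P(X)²·P(MZ)³·P(AB₂)²) = (0.167)³·(5.28)² / ((0.222)²·(4.84)³·(0.135)²) = 1.27
Q_p = 1.27 > K_p = 0.0899, so the reverse reaction proceeds.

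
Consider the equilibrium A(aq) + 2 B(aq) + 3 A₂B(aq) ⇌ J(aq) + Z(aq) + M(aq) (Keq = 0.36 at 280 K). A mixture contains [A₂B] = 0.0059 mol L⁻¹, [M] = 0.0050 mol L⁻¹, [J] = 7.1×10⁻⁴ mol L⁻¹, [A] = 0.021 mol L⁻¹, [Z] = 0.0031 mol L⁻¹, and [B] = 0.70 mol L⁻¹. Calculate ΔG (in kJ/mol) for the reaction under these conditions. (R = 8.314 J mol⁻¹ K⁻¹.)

Q = [J]·[Z]·[M] / ([A]·[B]²·[A₂B]³) = (7.1×10⁻⁴)·(0.0031)·(0.0050) / ((0.021)·(0.70)²·(0.0059)³) = 5.21
ΔG = RT ln(Q/Keq) = (8.314 J mol⁻¹ K⁻¹)(280 K) × ln(5.21/0.36)
   = (2.328 kJ/mol)(2.672) = 6.22 kJ/mol
ΔG > 0, so the forward reaction is non-spontaneous (proceeds in reverse).

ΔG = 6.22 kJ/mol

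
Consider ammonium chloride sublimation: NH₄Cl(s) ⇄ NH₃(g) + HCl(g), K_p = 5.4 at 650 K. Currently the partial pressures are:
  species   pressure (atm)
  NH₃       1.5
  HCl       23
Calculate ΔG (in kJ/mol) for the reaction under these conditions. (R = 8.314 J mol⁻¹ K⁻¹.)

(NH₄Cl is a pure solid — omitted from Q_p.)
Q_p = P(NH₃)·P(HCl) = (1.5)·(23) = 34.5
ΔG = RT ln(Q_p/K_p) = (8.314 J mol⁻¹ K⁻¹)(650 K) × ln(34.5/5.4)
   = (5.404 kJ/mol)(1.855) = 10.0 kJ/mol
ΔG > 0, so the forward reaction is non-spontaneous (proceeds in reverse).

ΔG = 10.0 kJ/mol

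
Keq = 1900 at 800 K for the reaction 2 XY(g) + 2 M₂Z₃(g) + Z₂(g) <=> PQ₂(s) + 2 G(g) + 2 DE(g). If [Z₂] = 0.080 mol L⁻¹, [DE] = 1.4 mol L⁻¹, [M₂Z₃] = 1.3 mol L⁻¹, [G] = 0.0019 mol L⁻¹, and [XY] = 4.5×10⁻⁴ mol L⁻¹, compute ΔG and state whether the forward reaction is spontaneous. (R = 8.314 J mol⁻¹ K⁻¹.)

(PQ₂ is a pure solid — omitted from Q.)
Q = [G]²·[DE]² / ([XY]²·[M₂Z₃]²·[Z₂]) = (0.0019)²·(1.4)² / ((4.5×10⁻⁴)²·(1.3)²·(0.080)) = 258
ΔG = RT ln(Q/Keq) = (8.314 J mol⁻¹ K⁻¹)(800 K) × ln(258/1900)
   = (6.651 kJ/mol)(-1.997) = -13.3 kJ/mol
ΔG < 0, so the forward reaction is spontaneous (proceeds forward).

ΔG = -13.3 kJ/mol; the forward reaction is spontaneous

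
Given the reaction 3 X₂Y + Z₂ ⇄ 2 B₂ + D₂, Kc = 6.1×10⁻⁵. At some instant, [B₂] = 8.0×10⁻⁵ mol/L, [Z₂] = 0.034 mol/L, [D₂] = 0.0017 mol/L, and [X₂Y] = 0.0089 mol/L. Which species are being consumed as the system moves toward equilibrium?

B₂, D₂ (products)

Qc = [B₂]²·[D₂] / ([X₂Y]³·[Z₂]) = (8.0×10⁻⁵)²·(0.0017) / ((0.0089)³·(0.034)) = 4.5×10⁻⁴
Qc = 4.5×10⁻⁴ > Kc = 6.1×10⁻⁵: net reverse reaction.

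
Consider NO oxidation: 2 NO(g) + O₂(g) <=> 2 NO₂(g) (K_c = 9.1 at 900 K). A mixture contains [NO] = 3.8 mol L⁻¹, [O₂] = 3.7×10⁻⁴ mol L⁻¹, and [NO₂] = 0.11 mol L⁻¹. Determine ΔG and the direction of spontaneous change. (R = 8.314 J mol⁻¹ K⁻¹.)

ΔG = -10.4 kJ/mol; the forward reaction is spontaneous

Q_c = [NO₂]² / ([NO]²·[O₂]) = (0.11)² / ((3.8)²·(3.7×10⁻⁴)) = 2.26
ΔG = RT ln(Q_c/K_c) = (8.314 J mol⁻¹ K⁻¹)(900 K) × ln(2.26/9.1)
   = (7.483 kJ/mol)(-1.393) = -10.4 kJ/mol
ΔG < 0, so the forward reaction is spontaneous (proceeds forward).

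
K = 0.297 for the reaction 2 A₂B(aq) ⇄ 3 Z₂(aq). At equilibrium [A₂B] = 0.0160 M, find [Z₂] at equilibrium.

At equilibrium, K = [Z₂]³ / [A₂B]² = 0.297.
([Z₂])³ / (0.0160)² = 0.297
[Z₂]³ = 7.60×10⁻⁵ ⇒ [Z₂] = 0.0424 M

[Z₂] = 0.0424 M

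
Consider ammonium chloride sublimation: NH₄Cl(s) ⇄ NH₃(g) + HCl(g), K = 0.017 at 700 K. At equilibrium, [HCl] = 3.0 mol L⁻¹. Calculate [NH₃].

(NH₄Cl is a pure solid — omitted from K.)
At equilibrium, K = [NH₃]·[HCl] = 0.017.
([NH₃])·(3.0) = 0.017
[NH₃] = 0.00567 = 0.0057 mol L⁻¹

[NH₃] = 0.0057 mol L⁻¹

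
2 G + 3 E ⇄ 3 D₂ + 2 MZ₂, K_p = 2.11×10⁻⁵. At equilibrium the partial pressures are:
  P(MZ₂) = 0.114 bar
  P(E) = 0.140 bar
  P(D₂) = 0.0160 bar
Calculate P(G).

P(G) = 0.959 bar

At equilibrium, K_p = P(D₂)³·P(MZ₂)² / (P(G)²·P(E)³) = 2.11×10⁻⁵.
(0.0160)³·(0.114)² / ((P(G))²·(0.140)³) = 2.11×10⁻⁵
P(G)² = 0.919 ⇒ P(G) = 0.959 bar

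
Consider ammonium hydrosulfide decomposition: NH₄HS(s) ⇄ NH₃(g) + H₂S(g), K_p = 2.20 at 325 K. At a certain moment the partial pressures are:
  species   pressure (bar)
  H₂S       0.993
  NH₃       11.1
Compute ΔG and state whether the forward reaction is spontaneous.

ΔG = 4.35 kJ/mol; the forward reaction is non-spontaneous

(NH₄HS is a pure solid — omitted from Q_p.)
Q_p = P(NH₃)·P(H₂S) = (11.1)·(0.993) = 11.0
ΔG = RT ln(Q_p/K_p) = (8.314 J mol⁻¹ K⁻¹)(325 K) × ln(11.0/2.20)
   = (2.702 kJ/mol)(1.609) = 4.35 kJ/mol
ΔG > 0, so the forward reaction is non-spontaneous (proceeds in reverse).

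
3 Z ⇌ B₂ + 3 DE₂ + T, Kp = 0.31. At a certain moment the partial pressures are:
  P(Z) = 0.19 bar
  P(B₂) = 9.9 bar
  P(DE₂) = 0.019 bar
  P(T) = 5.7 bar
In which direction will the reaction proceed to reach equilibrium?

forward (toward products)

Qp = P(B₂)·P(DE₂)³·P(T) / P(Z)³ = (9.9)·(0.019)³·(5.7) / (0.19)³ = 0.056
Qp = 0.056 < Kp = 0.31, so the forward reaction proceeds.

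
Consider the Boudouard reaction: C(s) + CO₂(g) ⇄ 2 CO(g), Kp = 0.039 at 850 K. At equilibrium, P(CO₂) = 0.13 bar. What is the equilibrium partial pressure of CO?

P(CO) = 0.071 bar

(C is a pure solid — omitted from Kp.)
At equilibrium, Kp = P(CO)² / P(CO₂) = 0.039.
(P(CO))² / (0.13) = 0.039
P(CO)² = 0.00507 ⇒ P(CO) = 0.071 bar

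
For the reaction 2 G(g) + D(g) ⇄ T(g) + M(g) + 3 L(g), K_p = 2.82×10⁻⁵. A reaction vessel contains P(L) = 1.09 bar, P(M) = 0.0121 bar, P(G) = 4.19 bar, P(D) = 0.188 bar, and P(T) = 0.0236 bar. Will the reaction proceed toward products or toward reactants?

to the left

Q_p = P(T)·P(M)·P(L)³ / (P(G)²·P(D)) = (0.0236)·(0.0121)·(1.09)³ / ((4.19)²·(0.188)) = 1.12×10⁻⁴
Q_p = 1.12×10⁻⁴ > K_p = 2.82×10⁻⁵, so the reverse reaction proceeds.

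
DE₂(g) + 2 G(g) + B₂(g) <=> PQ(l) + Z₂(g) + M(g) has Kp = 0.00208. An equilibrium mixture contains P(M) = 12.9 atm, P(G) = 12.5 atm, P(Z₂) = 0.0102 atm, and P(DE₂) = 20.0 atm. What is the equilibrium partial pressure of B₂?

P(B₂) = 0.0202 atm

(PQ is a pure liquid — omitted from Kp.)
At equilibrium, Kp = P(Z₂)·P(M) / (P(DE₂)·P(G)²·P(B₂)) = 0.00208.
(0.0102)·(12.9) / ((20.0)·(12.5)²·(P(B₂))) = 0.00208
P(B₂) = 0.0202 atm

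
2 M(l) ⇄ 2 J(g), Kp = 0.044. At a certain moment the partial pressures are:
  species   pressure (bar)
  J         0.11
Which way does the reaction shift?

to the right

(M is a pure liquid — omitted from Qp.)
Qp = P(J)² = (0.11)² = 0.012
Qp = 0.012 < Kp = 0.044, so the forward reaction proceeds.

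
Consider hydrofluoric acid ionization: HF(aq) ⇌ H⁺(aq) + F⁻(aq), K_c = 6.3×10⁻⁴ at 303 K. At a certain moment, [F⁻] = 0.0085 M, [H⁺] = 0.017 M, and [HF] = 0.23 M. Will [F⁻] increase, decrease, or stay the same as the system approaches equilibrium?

Q_c = [H⁺]·[F⁻] / [HF] = (0.017)·(0.0085) / (0.23) = 6.3×10⁻⁴
Q_c = 6.3×10⁻⁴ = K_c; the system is at equilibrium.

stay the same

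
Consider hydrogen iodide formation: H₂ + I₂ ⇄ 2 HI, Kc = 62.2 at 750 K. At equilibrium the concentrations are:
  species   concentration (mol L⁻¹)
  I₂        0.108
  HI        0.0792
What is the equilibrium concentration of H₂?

At equilibrium, Kc = [HI]² / ([H₂]·[I₂]) = 62.2.
(0.0792)² / (([H₂])·(0.108)) = 62.2
[H₂] = 9.34×10⁻⁴ mol L⁻¹

[H₂] = 9.34×10⁻⁴ mol L⁻¹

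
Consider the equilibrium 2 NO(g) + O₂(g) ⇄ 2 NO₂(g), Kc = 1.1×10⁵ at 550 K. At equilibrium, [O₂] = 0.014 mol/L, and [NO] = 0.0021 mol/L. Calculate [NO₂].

[NO₂] = 0.082 mol/L

At equilibrium, Kc = [NO₂]² / ([NO]²·[O₂]) = 1.1×10⁵.
([NO₂])² / ((0.0021)²·(0.014)) = 1.1×10⁵
[NO₂]² = 0.00679 ⇒ [NO₂] = 0.082 mol/L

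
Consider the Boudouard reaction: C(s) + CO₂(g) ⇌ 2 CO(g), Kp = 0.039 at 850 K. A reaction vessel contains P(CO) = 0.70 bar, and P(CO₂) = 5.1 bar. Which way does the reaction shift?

(C is a pure solid — omitted from Qp.)
Qp = P(CO)² / P(CO₂) = (0.70)² / (5.1) = 0.096
Qp = 0.096 > Kp = 0.039, so the reverse reaction proceeds.

toward reactants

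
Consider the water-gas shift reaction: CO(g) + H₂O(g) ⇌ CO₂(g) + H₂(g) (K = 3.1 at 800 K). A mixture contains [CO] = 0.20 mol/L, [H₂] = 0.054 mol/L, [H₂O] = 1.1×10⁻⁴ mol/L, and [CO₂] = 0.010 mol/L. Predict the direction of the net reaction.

in the reverse direction

Q = [CO₂]·[H₂] / ([CO]·[H₂O]) = (0.010)·(0.054) / ((0.20)·(1.1×10⁻⁴)) = 25
Q = 25 > K = 3.1, so the reverse reaction proceeds.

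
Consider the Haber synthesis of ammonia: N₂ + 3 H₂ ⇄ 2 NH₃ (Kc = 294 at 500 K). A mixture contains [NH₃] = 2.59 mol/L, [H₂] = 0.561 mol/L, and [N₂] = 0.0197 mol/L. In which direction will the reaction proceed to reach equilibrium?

reverse (toward reactants)

Qc = [NH₃]² / ([N₂]·[H₂]³) = (2.59)² / ((0.0197)·(0.561)³) = 1930
Qc = 1930 > Kc = 294, so the reverse reaction proceeds.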